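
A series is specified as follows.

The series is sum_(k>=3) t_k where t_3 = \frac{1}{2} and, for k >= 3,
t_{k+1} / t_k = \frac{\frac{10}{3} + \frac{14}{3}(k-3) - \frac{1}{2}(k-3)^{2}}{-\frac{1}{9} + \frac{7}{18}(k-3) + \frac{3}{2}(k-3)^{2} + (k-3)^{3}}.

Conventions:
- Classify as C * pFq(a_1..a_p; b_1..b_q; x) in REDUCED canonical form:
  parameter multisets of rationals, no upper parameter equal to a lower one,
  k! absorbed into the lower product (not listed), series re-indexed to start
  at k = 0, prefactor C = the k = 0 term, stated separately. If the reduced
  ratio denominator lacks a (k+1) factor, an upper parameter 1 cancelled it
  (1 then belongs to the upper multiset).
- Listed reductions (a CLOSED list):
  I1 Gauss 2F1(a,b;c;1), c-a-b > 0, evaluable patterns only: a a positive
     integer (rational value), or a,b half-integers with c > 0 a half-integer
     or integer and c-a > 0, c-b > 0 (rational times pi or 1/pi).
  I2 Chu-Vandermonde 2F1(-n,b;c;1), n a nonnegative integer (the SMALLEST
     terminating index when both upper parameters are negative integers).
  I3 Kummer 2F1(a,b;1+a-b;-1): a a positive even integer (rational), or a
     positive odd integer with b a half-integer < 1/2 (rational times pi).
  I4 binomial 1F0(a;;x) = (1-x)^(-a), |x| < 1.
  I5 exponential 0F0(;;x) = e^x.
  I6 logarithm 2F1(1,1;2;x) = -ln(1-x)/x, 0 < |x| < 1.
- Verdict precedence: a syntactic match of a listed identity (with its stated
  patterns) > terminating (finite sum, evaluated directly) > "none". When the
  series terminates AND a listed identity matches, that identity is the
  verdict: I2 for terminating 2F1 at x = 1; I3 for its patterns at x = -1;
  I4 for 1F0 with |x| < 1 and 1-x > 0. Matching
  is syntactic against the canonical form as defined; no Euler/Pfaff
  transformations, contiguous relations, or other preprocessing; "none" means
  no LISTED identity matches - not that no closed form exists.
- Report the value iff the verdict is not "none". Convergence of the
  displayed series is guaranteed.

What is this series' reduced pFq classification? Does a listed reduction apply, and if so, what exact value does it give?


Canonical form: C = \frac{1}{2} times 1F1 with upper {-10}, lower {-\frac{1}{6}}, x = -\frac{1}{2}. Verdict: terminating - upper parameter -10 makes this a finite sum (last index 10), evaluated exactly. Value: -\frac{212011533490832}{2229272062325}.

Key observation: t_0 being \frac{1}{2}, roots of the ratio polynomials (C = 1/2, x = -1/2) are the negated parameters.
Term ratio: r(k) = -\frac{1}{2} * (k-10) / [(k-\frac{1}{6}) (k+1)] - rational in k. x = -\frac{1}{2}; t_0 = \frac{1}{2}; negate the roots.


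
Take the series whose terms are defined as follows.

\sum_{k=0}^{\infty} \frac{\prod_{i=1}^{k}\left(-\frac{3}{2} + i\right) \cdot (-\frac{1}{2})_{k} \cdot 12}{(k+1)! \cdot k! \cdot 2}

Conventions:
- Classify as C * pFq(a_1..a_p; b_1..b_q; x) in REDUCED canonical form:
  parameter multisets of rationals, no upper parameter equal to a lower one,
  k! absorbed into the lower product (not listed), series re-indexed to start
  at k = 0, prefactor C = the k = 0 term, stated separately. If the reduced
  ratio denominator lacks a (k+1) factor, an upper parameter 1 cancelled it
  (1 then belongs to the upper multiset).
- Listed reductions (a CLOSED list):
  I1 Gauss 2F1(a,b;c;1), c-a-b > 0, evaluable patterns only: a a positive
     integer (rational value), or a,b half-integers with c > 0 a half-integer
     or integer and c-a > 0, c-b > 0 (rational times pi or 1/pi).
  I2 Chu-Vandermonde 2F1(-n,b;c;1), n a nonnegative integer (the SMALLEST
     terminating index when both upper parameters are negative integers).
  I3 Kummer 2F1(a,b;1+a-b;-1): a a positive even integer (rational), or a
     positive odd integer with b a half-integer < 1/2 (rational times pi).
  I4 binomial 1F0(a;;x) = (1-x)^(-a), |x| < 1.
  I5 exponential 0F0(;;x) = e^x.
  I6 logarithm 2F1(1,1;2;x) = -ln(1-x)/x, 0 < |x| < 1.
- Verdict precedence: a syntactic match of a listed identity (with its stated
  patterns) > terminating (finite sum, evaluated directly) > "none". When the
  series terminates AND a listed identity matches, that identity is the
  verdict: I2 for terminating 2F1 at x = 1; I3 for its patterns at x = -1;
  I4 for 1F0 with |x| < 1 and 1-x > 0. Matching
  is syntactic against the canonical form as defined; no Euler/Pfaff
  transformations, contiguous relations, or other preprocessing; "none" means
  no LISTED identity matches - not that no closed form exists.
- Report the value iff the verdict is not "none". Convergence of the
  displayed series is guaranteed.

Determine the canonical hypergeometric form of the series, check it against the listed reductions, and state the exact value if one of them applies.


x = 1 here; the reduced form reads 2F1, upper {-\frac{1}{2}, -\frac{1}{2}}, lower {2}, C = 6. Verdict (x = 1): the half-integer Gauss pattern (I1) applies (x = 1; upper {-\frac{1}{2}, -\frac{1}{2}} half-integers, c = 2 in the evaluable pattern). Hence: \frac{64}{3} / \pi.

Structural cue: with t_0 = 6, the running product (C = 6, x = 1) telescopes to a rising factorial.
Term ratio: r(k) = 1 * (k-\frac{1}{2}) (k-\frac{1}{2}) / [(k+2) (k+1)] - rational in k. x = 1; t_0 = 6; negate the roots.


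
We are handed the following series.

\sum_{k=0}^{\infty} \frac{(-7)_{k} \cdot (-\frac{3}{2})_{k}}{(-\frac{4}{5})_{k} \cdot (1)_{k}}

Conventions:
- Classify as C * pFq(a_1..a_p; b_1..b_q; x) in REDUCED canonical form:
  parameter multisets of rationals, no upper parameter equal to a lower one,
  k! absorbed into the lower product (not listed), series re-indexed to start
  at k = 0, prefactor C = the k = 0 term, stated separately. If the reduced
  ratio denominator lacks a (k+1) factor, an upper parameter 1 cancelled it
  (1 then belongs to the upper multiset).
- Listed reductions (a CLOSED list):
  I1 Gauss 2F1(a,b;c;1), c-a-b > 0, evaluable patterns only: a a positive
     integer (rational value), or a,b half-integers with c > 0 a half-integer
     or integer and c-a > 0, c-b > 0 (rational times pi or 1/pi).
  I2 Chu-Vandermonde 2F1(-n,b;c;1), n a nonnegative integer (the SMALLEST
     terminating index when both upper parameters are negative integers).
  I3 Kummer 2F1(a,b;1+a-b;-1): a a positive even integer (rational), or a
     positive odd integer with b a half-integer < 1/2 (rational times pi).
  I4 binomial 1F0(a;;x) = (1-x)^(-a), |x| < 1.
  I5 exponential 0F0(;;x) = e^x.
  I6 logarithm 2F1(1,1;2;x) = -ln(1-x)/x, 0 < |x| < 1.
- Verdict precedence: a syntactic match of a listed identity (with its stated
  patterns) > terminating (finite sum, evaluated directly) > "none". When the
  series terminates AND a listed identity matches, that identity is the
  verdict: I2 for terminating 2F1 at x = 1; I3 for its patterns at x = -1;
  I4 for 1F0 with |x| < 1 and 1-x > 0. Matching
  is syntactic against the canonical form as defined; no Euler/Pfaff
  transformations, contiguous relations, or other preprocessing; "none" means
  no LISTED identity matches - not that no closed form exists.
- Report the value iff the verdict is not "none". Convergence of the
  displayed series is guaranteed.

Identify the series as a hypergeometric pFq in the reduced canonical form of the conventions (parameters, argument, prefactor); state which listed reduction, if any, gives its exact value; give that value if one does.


Canonical form: C = 1 times 2F1 with upper {-7, -\frac{3}{2}}, lower {-\frac{4}{5}}, x = 1. Verdict: this is the Chu-Vandermonde identity I2 (terminating 2F1 at x = 1 with n = 7, b = -3/2, c = -\frac{4}{5}). Exact value: -\frac{338703291}{4685824}.

First insight: x = 1 and (1)_k (prefactor 1) is k! itself.
Consecutive-term ratio: r(k) = 1 * (k-7) (k-\frac{3}{2}) / [(k-\frac{4}{5}) (k+1)] ; factor over Q: parameters, x = 1, and C = 1.


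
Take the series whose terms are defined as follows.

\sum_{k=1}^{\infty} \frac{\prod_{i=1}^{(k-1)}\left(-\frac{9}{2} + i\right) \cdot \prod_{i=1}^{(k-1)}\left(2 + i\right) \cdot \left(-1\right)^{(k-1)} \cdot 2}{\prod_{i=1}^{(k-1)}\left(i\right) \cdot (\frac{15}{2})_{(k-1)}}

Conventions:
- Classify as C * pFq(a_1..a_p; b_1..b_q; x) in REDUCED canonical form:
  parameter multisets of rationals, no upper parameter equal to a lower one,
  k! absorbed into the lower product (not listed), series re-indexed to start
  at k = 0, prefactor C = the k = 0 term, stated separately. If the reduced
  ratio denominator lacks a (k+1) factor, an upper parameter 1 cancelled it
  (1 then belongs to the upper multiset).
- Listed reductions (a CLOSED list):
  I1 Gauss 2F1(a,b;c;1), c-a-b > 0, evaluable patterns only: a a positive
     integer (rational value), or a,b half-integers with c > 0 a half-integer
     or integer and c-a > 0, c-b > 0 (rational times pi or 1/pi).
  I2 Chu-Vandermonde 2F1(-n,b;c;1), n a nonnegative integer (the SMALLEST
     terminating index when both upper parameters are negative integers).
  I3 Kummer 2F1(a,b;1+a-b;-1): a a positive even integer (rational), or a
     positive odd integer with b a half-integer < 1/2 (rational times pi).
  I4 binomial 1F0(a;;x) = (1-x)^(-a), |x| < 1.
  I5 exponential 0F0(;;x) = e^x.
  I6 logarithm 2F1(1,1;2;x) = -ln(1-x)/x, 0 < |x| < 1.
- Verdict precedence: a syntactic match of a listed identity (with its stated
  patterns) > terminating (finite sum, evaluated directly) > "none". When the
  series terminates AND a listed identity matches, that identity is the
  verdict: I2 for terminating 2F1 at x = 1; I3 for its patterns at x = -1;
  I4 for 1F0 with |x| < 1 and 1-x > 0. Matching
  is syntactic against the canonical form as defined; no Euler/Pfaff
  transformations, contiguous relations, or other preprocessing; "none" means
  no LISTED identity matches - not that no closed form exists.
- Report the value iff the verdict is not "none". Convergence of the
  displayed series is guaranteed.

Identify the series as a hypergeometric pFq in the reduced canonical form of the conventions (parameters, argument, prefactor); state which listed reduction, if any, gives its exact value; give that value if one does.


Reduced: x = -1, 2F1, upper = {-\frac{7}{2}, 3}, lower = {\frac{15}{2}}, C = 2. Verdict: Kummer's theorem (I3) fires (x = -1; c = \frac{15}{2} equals 1+a-b for upper {-\frac{7}{2}, 3}: listed pattern). Hence: \frac{9009}{4096} \cdot \pi.

Key step: t_0 = 2 here, and the running product (prefactor 2) telescopes to a rising factorial.
Ratio: r(k) = -1 * (k-\frac{7}{2}) (k+3) / [(k+\frac{15}{2}) (k+1)] - rational; roots negated = parameters, x = -1, C = 2.


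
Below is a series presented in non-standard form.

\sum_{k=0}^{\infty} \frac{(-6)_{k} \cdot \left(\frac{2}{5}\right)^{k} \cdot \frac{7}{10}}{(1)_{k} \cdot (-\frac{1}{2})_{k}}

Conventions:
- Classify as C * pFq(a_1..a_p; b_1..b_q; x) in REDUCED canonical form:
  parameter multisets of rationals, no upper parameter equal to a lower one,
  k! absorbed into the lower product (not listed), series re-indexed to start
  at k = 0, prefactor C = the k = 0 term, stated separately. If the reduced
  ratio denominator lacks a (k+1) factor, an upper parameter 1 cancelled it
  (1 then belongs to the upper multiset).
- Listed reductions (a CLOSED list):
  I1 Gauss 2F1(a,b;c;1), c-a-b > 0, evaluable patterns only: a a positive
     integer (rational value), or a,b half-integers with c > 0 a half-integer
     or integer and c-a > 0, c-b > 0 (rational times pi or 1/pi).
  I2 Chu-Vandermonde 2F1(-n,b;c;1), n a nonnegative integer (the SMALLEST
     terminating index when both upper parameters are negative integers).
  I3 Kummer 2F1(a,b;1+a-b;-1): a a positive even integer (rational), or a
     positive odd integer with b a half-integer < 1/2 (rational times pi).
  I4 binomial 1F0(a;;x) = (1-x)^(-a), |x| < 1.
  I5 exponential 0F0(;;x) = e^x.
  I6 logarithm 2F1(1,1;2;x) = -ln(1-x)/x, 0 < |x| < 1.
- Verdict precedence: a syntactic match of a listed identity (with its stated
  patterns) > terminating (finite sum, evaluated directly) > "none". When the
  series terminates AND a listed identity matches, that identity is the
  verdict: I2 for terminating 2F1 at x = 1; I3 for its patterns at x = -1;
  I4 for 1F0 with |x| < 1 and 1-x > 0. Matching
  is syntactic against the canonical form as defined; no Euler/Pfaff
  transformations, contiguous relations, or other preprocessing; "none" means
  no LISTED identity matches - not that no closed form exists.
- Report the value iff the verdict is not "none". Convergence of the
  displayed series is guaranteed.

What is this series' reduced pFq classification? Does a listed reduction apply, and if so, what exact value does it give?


Classification (C = \frac{7}{10}): 1F1 with upper {-6}, lower {-\frac{1}{2}}, argument x = \frac{2}{5}. Verdict: terminating. With -6 upstairs the series is a 7-term polynomial sum; evaluated term by term. Sum: -\frac{11484991}{21093750}.

Key observation: from the first term \frac{7}{10}: (1)_k (C = 7/10, x = 2/5) is k! itself.
Ratio: r(k) = \frac{2}{5} * (k-6) / [(k-\frac{1}{2}) (k+1)] - poly over poly, x = \frac{2}{5} from leading terms; C = \frac{7}{10} at k = 0.


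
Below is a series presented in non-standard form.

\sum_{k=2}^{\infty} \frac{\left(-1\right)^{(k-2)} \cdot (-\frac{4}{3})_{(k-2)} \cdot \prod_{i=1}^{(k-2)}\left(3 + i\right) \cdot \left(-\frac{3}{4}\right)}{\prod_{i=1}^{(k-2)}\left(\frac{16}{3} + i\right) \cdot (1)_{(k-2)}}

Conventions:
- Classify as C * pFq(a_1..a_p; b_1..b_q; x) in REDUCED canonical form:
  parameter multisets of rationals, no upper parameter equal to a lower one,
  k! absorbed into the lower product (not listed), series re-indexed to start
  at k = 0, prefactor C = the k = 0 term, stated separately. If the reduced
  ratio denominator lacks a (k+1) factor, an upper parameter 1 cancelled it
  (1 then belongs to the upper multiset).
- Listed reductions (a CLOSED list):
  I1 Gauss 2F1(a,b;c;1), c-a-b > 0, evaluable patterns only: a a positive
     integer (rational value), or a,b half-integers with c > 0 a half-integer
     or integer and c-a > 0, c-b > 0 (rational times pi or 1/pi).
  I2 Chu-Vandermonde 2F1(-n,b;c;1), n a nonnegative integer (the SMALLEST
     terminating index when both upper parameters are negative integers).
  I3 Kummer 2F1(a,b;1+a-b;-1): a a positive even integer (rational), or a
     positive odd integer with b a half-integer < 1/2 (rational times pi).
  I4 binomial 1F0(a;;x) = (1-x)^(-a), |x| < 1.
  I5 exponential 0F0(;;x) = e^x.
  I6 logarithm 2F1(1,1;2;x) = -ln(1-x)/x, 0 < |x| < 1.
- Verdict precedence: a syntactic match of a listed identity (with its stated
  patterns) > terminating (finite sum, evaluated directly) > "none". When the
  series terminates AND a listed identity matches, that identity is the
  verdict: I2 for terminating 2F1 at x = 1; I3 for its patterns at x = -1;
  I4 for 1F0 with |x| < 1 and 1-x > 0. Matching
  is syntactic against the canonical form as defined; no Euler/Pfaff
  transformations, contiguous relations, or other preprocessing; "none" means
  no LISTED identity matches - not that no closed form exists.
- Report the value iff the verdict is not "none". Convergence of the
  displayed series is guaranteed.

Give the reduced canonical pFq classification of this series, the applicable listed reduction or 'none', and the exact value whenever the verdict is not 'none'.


Structural cue: t_0 = -\frac{3}{4} here, and (1)_k (prefactor -3/4) is k! itself.
Ratio: r(k) = -1 * (k-\frac{4}{3}) (k+4) / [(k+\frac{19}{3}) (k+1)] - rational; roots negated = parameters, x = -1, C = -\frac{3}{4}.

Classification (C = -\frac{3}{4}): 2F1 with upper {-\frac{4}{3}, 4}, lower {\frac{19}{3}}, argument x = -1. Verdict: this is Kummer's theorem (I3) (x = -1; c = \frac{19}{3} equals 1+a-b for upper {-\frac{4}{3}, 4}: listed pattern). Exact value: -\frac{13}{9}.


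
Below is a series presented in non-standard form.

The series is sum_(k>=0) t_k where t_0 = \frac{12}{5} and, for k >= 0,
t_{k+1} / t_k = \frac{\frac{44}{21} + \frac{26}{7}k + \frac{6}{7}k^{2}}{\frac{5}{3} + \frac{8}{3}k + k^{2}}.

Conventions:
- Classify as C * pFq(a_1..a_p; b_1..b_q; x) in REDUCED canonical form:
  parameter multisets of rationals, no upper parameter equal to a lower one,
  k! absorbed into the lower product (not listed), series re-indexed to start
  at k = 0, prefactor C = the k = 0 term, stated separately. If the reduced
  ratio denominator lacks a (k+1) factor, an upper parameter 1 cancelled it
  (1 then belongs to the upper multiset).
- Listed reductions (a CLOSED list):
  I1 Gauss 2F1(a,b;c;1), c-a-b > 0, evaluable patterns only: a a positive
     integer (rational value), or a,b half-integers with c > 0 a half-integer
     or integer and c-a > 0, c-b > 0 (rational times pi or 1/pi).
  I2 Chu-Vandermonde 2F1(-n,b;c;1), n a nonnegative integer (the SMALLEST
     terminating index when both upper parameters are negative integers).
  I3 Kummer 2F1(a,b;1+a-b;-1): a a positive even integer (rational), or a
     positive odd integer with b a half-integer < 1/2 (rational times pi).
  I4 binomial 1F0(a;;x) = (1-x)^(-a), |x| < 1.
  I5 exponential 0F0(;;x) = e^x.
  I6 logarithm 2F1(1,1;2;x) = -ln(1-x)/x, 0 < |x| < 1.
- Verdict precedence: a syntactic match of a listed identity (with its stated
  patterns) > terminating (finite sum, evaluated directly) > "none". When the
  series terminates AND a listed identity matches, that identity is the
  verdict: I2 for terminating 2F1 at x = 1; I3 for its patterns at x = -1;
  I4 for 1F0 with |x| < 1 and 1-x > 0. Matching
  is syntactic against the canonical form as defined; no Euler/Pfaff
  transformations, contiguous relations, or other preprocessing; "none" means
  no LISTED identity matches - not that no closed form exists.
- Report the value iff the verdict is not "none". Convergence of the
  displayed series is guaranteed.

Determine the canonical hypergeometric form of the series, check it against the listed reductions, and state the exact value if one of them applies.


This is \frac{12}{5} * 2F1(\frac{2}{3}, \frac{11}{3}; \frac{5}{3}; \frac{6}{7}) in reduced canonical form. Verdict: none (x = \frac{6}{7}): each listed identity misses the multisets {\frac{2}{3}, \frac{11}{3}} ; {\frac{5}{3}}.

Key observation: with t_0 = \frac{12}{5}, the expanded ratio factors over Q; C = 12/5, x = 6/7, roots give parameters.
Ratio: r(k) = \frac{6}{7} * (k+\frac{2}{3}) (k+\frac{11}{3}) / [(k+\frac{5}{3}) (k+1)] - rational in k. x = \frac{6}{7}; t_0 = \frac{12}{5}; negate the roots.


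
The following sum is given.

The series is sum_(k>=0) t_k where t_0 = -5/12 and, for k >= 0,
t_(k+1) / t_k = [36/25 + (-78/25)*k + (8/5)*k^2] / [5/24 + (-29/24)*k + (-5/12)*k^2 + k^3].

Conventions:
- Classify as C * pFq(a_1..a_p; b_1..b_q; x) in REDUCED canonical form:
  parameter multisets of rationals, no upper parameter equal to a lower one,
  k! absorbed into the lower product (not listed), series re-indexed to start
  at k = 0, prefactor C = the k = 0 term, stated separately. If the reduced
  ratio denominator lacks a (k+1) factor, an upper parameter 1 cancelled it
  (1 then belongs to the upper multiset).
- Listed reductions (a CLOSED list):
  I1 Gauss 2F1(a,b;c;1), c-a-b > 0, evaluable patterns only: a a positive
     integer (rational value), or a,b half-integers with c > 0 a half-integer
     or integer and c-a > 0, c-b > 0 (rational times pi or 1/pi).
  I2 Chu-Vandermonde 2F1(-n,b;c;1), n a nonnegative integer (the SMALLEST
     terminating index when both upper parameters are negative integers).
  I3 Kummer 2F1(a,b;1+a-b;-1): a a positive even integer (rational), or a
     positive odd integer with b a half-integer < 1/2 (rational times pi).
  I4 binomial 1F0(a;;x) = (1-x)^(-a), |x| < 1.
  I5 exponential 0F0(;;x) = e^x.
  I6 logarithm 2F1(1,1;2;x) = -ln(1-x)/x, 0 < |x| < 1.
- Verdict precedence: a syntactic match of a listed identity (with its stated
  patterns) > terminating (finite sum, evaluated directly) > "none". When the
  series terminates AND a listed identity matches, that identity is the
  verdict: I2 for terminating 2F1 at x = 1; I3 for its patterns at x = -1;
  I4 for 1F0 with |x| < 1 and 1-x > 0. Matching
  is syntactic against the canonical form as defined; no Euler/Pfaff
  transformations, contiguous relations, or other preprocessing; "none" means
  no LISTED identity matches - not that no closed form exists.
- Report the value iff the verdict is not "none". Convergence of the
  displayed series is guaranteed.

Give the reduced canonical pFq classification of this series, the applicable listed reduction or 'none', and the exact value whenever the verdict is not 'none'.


Structural cue: t_0 = -5/12 here, and the expanded ratio factors over Q; C = -5/12, roots give parameters.
Adjacent-term ratio: r(k) = (8/5) * (k-6/5) (k-3/4) / [(k-5/4) (k-1/6) (k+1)] - rational in k, leading ratio (8/5); with t_0 = -5/12, classification follows.

Classification (C = -5/12): 2F2 with upper {-6/5, -3/4}, lower {-5/4, -1/6}, argument x = 8/5. Verdict: none (x = 8/5): each listed identity misses the multisets {-6/5, -3/4} ; {-5/4, -1/6}.


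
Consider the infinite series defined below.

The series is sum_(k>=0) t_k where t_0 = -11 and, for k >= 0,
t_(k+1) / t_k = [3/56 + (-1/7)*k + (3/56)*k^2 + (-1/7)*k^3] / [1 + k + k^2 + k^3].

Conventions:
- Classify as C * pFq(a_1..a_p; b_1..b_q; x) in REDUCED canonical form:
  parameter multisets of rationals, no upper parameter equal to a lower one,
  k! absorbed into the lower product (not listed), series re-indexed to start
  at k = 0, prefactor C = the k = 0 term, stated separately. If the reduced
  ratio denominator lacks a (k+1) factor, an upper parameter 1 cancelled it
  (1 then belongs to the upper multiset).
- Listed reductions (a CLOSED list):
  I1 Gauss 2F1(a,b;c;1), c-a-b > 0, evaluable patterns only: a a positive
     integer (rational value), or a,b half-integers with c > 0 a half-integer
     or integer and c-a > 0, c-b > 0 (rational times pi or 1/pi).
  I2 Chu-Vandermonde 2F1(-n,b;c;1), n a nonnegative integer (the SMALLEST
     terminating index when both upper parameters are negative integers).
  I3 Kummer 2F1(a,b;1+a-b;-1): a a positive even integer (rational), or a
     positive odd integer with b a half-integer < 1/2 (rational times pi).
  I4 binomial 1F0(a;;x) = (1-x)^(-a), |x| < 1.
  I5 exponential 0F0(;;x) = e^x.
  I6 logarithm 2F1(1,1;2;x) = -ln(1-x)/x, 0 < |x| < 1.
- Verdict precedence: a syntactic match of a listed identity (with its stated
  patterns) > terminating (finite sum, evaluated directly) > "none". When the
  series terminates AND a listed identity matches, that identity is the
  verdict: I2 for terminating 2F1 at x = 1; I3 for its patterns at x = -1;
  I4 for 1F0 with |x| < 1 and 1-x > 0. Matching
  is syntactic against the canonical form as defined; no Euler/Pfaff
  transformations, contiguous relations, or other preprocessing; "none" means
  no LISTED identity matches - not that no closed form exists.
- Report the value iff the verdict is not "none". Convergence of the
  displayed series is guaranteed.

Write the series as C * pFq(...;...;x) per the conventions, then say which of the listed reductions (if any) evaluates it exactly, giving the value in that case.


This is -11 * 1F0(-3/8; -; -1/7) in reduced canonical form. Verdict: this is the binomial series (I4) (the 1F0 binomial series: exponent 3/8, x = -1/7). Sum: (-11) * (8/7)^(3/8).

Key observation: t_0 being -11, cancel k^2 + 1 from the displayed ratio first; then C = -11.
Term ratio: r(k) = (-1/7) * (k-3/8) / [(k+1)] - poly over poly, x = (-1/7) from leading terms; C = -11 at k = 0.


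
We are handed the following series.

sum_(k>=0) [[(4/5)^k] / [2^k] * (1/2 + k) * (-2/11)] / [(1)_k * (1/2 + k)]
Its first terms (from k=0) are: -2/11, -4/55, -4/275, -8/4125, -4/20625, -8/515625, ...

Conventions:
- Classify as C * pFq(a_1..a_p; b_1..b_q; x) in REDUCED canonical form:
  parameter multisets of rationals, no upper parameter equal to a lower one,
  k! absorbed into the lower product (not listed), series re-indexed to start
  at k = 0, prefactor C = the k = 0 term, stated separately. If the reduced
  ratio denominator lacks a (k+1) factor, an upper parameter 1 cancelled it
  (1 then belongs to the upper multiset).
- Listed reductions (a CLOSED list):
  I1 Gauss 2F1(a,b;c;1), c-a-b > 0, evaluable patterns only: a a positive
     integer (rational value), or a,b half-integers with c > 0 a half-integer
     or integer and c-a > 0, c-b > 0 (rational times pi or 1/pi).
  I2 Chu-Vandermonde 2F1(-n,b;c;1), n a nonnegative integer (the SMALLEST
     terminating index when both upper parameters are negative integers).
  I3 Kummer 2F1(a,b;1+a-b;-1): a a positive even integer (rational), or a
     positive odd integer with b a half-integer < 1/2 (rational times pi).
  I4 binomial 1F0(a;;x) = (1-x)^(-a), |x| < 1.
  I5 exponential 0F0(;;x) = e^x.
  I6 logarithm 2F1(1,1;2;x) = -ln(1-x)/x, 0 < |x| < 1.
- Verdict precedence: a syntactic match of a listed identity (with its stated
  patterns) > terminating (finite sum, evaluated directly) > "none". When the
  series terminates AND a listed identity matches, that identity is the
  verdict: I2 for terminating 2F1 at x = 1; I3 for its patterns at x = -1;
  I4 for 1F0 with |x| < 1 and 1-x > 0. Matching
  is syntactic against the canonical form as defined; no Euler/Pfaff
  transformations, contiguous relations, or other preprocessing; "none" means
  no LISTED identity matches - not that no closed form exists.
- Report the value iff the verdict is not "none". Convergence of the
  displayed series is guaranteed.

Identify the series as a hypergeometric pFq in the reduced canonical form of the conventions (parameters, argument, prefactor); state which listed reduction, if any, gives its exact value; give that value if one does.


Key observation: with t_0 = -2/11, the two k-th powers (prefactor -2/11) combine into one argument.
Step ratio: r(k) = (2/5) * 1 / [(k+1)] ; factor over Q: parameters, x = (2/5), and C = -2/11.

Classification (C = -2/11): 0F0 with upper {-}, lower {-}, argument x = 2/5. Verdict: exponential (I5) matches (the 0F0 exponential series at x = 2/5). Sum: (-2/11) * e^(2/5).


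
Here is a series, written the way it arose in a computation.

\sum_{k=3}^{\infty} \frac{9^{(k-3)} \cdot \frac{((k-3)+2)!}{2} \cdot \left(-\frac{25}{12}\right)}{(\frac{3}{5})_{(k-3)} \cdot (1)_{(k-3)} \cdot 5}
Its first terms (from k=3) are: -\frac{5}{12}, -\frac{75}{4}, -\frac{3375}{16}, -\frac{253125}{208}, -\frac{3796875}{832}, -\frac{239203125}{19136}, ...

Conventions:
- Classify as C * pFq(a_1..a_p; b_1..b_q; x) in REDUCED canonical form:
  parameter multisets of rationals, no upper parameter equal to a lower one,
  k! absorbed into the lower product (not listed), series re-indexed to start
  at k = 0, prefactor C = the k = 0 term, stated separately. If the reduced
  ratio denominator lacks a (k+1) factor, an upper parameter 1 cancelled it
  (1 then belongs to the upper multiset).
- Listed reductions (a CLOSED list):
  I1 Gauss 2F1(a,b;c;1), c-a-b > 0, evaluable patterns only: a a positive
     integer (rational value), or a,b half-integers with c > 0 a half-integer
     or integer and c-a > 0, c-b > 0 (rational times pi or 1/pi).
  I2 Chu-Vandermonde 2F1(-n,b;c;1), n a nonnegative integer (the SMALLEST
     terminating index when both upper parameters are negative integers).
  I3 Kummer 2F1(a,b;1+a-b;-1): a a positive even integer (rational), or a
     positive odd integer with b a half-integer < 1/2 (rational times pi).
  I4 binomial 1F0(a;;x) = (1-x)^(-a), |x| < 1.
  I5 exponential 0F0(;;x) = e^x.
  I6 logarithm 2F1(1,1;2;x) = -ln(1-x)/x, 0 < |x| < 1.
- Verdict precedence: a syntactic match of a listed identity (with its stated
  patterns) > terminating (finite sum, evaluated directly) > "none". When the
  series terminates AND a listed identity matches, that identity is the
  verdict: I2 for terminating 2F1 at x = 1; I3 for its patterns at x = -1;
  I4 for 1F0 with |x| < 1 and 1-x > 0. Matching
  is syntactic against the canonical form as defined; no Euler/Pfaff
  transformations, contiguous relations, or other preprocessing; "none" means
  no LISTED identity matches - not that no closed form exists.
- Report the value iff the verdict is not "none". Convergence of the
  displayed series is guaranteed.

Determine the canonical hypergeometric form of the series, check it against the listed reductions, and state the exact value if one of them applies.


Canonical form: C = -\frac{5}{12} times 1F1 with upper {3}, lower {\frac{3}{5}}, x = 9. Verdict: none (x = 9): each listed identity misses the multisets {3} ; {\frac{3}{5}}.

Structural cue: from the first term -\frac{5}{12}: the constant factors (prefactor -5/12) combine into one prefactor.
Term ratio: r(k) = 9 * (k+3) / [(k+\frac{3}{5}) (k+1)] - poly over poly, x = 9 from leading terms; C = -\frac{5}{12} at k = 0.


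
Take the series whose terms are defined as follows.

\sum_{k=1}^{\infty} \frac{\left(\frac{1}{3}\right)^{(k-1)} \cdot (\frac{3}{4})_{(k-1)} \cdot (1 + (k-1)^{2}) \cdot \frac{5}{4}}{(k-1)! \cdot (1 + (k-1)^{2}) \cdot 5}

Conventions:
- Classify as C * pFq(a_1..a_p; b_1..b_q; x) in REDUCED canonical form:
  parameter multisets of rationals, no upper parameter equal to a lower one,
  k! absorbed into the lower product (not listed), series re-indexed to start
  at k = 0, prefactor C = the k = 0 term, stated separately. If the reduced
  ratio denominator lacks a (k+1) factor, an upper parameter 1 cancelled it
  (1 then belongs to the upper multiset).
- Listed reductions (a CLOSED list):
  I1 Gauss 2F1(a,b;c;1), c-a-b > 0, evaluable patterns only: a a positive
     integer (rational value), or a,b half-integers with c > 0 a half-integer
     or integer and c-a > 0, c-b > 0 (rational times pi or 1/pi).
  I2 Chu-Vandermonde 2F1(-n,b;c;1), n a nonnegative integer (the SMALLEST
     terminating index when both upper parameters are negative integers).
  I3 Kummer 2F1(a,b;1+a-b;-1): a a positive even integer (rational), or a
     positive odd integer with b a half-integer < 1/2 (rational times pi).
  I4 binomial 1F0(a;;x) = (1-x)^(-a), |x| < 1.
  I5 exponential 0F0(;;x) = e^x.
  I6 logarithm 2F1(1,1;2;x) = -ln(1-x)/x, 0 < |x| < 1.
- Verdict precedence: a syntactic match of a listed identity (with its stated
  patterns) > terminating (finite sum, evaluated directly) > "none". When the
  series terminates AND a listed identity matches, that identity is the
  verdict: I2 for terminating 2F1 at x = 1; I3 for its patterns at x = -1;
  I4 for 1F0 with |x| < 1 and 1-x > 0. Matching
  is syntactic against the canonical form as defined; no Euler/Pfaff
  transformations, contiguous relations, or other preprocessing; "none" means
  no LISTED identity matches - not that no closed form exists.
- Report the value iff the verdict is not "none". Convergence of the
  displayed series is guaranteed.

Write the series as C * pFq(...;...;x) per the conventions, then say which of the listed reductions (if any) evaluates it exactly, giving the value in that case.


The series (x = \frac{1}{3}) is 1F0: upper {\frac{3}{4}}, lower {-}, prefactor \frac{1}{4}. Verdict at x = \frac{1}{3}: binomial (I4) matches (the 1F0 binomial series: exponent -3/4, x = \frac{1}{3}). Its exact value is \frac{1}{4} \cdot \left(\frac{2}{3}\right)^{-\frac{3}{4}}.

First insight: from the first term \frac{1}{4}: the constant factors (C = 1/4, x = 1/3) combine into one prefactor.
Term ratio: r(k) = \frac{1}{3} * (k+\frac{3}{4}) / [(k+1)] - rational; roots negated = parameters, x = \frac{1}{3}, C = \frac{1}{4}.


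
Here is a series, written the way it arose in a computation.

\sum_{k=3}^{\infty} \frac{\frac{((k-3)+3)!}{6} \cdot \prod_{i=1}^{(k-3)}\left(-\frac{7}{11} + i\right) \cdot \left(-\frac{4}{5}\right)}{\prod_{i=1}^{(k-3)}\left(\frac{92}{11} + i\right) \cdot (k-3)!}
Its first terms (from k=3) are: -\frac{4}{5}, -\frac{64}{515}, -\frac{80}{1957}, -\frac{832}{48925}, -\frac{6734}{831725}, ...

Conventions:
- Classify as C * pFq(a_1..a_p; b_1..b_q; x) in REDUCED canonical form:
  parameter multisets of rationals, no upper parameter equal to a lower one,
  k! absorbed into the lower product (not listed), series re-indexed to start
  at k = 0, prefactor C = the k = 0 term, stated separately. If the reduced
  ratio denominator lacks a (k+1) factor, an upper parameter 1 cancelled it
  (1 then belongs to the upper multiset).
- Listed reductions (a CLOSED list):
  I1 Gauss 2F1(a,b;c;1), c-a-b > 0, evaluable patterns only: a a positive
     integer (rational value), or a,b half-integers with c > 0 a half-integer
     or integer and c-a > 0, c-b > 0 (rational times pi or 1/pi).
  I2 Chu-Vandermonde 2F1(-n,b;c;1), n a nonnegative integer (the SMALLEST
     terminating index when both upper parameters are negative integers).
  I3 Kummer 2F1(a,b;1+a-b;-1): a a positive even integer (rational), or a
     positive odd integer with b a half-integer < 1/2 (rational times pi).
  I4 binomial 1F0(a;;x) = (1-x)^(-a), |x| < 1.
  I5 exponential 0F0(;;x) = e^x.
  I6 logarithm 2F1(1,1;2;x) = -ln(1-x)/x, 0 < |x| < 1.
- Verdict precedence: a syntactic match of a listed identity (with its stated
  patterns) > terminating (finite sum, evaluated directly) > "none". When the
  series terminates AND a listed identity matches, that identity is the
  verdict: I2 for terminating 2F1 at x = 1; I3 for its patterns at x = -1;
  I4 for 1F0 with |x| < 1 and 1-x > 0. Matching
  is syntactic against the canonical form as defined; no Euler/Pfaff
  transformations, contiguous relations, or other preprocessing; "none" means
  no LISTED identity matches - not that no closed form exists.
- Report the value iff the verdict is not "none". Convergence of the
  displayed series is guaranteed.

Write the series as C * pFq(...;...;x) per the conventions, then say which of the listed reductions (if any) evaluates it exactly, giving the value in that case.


With C = -\frac{4}{5}: the canonical form is 2F1(\frac{4}{11}, 4; \frac{103}{11}; 1). Verdict: the Gauss summation I1 matches (x = 1: the Gamma ratio telescopes since c-a-b = 5 > 0 and a = 4 in Z>0). Value: -\frac{73278}{73205}.

Key observation: from the first term -\frac{4}{5}: the factorial ratio (C = -4/5, x = 1) (k+a-1)!/(a-1)! is a rising factorial (a)_k.
Adjacent-term ratio: r(k) = 1 * (k+\frac{4}{11}) (k+4) / [(k+\frac{103}{11}) (k+1)] - rational; roots negated = parameters, x = 1, C = -\frac{4}{5}.


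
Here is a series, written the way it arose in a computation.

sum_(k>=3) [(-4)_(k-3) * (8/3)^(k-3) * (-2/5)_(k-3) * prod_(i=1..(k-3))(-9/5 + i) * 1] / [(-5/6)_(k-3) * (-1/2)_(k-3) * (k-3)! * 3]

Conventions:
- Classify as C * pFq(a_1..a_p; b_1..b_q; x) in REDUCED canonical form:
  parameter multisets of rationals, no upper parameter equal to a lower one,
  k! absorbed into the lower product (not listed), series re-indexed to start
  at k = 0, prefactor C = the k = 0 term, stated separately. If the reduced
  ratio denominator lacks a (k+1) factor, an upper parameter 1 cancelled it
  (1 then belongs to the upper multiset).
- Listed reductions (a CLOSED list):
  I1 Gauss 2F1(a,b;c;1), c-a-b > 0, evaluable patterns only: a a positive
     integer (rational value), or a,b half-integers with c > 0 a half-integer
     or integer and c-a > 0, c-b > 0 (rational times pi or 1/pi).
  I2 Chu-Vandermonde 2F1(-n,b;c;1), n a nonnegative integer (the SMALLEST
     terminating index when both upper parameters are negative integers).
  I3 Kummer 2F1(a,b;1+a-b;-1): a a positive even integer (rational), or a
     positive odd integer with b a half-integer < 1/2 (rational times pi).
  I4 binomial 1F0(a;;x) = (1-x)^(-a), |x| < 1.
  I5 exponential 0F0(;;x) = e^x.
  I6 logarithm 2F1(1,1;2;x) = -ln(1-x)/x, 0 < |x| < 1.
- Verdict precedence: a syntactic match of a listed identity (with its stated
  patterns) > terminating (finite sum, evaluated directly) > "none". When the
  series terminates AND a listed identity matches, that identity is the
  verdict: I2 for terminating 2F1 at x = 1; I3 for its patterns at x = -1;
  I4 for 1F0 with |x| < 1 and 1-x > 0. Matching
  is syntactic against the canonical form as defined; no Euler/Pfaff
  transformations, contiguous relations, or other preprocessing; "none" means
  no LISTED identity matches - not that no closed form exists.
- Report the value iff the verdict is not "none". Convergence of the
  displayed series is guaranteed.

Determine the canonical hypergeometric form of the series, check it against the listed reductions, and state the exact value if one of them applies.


The tell: t_0 = 1/3 here, and the constant factors (C = 1/3) combine into one prefactor.
Adjacent-term ratio: r(k) = (8/3) * (k-4) (k-4/5) (k-2/5) / [(k-5/6) (k-1/2) (k+1)] - rational in k, leading ratio (8/3); with t_0 = 1/3, classification follows.

Classification (C = 1/3): 3F2 with upper {-4, -4/5, -2/5}, lower {-5/6, -1/2}, argument x = 8/3. Verdict: terminating - upper parameter -4 makes this a finite sum (last index 4), evaluated exactly. Hence: 871688399/205078125.


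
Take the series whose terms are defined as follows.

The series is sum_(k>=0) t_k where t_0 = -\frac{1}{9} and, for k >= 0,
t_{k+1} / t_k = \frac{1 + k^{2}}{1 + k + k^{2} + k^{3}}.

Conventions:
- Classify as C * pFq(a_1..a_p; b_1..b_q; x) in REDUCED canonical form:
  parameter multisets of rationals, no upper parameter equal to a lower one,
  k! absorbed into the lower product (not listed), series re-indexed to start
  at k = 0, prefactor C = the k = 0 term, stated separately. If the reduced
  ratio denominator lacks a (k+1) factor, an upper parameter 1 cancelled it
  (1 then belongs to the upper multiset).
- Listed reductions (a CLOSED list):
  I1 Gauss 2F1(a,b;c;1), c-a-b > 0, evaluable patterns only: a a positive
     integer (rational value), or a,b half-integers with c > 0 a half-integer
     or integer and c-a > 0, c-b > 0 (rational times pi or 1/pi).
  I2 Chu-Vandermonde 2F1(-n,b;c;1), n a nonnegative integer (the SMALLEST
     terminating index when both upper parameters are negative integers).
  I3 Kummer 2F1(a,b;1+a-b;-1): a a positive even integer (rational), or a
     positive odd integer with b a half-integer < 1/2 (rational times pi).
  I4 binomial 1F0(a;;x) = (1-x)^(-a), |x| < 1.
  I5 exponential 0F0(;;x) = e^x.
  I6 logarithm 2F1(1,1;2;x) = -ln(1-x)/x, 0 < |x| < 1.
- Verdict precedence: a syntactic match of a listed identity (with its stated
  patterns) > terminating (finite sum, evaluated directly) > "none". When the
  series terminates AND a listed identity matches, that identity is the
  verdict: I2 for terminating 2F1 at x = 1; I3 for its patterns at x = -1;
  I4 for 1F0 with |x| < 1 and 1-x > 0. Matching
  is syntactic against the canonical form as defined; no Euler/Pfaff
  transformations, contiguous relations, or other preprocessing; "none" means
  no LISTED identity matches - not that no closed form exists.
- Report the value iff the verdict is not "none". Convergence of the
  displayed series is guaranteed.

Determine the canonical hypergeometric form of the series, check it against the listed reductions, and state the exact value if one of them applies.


With C = -\frac{1}{9}: the canonical form is 0F0(-; -; 1). Verdict (x = 1): the exponential series (I5) applies (the 0F0 exponential series at x = 1). Value: \left(-\frac{1}{9}\right) \cdot e^{1}.

The tell: x = 1 and cancel k^2 + 1 from the displayed ratio first; then C = -1/9, x = 1.
Step ratio: r(k) = 1 * 1 / [(k+1)] - rational in k. x = 1; t_0 = -\frac{1}{9}; negate the roots.


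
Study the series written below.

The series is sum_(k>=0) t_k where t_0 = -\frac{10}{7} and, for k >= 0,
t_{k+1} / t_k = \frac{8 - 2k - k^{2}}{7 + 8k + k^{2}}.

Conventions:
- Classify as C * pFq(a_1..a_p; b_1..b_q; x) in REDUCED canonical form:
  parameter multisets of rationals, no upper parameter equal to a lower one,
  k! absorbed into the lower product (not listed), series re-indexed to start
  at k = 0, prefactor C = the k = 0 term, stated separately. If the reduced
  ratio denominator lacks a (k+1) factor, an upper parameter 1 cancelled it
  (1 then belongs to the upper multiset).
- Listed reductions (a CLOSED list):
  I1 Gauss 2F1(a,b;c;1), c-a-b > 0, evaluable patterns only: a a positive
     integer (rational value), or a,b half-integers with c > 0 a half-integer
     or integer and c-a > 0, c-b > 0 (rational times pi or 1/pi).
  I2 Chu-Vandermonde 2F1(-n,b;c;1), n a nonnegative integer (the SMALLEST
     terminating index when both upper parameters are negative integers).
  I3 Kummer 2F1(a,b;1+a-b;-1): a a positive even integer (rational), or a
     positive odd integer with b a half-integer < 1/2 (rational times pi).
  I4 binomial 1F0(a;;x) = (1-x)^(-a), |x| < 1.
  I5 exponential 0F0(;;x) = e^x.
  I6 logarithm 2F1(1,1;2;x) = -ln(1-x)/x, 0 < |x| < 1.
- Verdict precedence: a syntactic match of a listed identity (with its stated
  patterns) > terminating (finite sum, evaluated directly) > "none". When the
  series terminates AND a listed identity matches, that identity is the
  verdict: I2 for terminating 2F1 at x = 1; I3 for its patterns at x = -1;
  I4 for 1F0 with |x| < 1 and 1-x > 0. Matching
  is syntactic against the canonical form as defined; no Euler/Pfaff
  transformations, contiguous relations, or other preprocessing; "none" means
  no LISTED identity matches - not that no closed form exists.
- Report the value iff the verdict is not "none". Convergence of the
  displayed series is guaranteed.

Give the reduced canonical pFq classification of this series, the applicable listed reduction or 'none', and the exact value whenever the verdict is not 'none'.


At argument -1: a 2F1 with upper {-2, 4}, lower {7}, scaled by C = -\frac{10}{7}. Verdict: this is Kummer's theorem (I3) (x = -1; c = 7 equals 1+a-b for upper {-2, 4}: listed pattern). Sum: -\frac{25}{7}.

Key observation: x = -1 and roots of the ratio polynomials (C = -10/7) are the negated parameters.
Ratio: r(k) = -1 * (k-2) (k+4) / [(k+7) (k+1)] - rational in k, leading ratio -1; with t_0 = -\frac{10}{7}, classification follows.
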